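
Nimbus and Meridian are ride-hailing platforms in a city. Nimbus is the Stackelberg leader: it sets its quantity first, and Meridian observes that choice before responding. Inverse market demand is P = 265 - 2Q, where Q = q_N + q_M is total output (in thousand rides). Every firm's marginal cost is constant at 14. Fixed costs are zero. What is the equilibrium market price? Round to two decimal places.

76.75

Solve by backward induction. Given q_N, the follower Meridian maximises π_M = (265 - 2q_N - 2q_M)q_M - 14q_M.
Follower FOC: 251 - 2q_N - 4q_M = 0, so q_M(q_N) = (251 - 2q_N)/4.
Nimbus substitutes q_M(q_N) into its own profit: π_N = q_N(265 - 2q_N - (251 - 2q_N)/2) - 14q_N = (279/2 - q_N)q_N - 14q_N.
Maximising: ∂π_N/∂q_N = 251/2 - 2q_N = 0, giving q_N = 251/4.
Then q_M = (251 - 2·(251/4))/4 = 251/8.
Total output Q = 753/8, so price P = 265 - 2·(753/8) = 307/4.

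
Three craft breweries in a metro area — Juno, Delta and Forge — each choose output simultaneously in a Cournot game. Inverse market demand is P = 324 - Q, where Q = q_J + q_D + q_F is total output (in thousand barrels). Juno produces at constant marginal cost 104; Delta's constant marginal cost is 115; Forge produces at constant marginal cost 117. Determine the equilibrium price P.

165

Juno's profit: π_J = (324 - Q)q_J - (104q_J). Setting ∂π_J/∂q_J = 0: 220 - 2q_J - (q_D + q_F) = 0.
Delta's profit: π_D = (324 - Q)q_D - (115q_D). Setting ∂π_D/∂q_D = 0: 209 - 2q_D - (q_J + q_F) = 0.
Forge's profit: π_F = (324 - Q)q_F - (117q_F). Setting ∂π_F/∂q_F = 0: 207 - 2q_F - (q_J + q_D) = 0.
Summing all 3 equations gives 636 − 4Q = 0, hence Q = 159.
Back-substituting: q_J = (220 − 159) = 61, q_D = (209 − 159) = 50, q_F = (207 − 159) = 48.
Total output Q = 159, so price P = 324 - 159 = 165.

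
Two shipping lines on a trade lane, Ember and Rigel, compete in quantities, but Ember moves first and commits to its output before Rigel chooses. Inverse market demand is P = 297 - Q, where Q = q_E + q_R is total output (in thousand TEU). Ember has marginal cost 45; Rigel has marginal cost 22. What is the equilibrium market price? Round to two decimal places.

The follower Rigel best-responds to any q_E: π_R = (297 - Q)q_R - 22q_R.
Follower FOC: 275 - q_E - 2q_R = 0, so q_R(q_E) = (275 - q_E)/2.
Ember substitutes q_R(q_E) into its own profit: π_E = q_E(297 - q_E - (275 - q_E)/2) - 45q_E = (319/2 - (1/2)q_E)q_E - 45q_E.
Leader FOC: 229/2 - q_E = 0, so q_E = 229/2.
Then q_R = (275 - 229/2)/2 = 321/4.
Total output Q = 779/4, so price P = 297 - 779/4 = 409/4.

102.25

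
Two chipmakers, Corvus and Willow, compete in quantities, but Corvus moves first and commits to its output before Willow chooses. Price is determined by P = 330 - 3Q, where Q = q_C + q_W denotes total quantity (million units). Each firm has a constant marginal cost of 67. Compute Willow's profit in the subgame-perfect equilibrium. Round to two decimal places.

Solve by backward induction. Given q_C, the follower Willow maximises π_W = (330 - 3q_C - 3q_W)q_W - 67q_W.
Setting the follower's marginal profit to zero, 263 - 3q_C - 6q_W = 0, i.e. q_W = (263 - 3q_C)/6.
Corvus substitutes q_W(q_C) into its own profit: π_C = q_C(330 - 3q_C - (263 - 3q_C)/2) - 67q_C = (397/2 - (3/2)q_C)q_C - 67q_C.
Leader FOC: 263/2 - 3q_C = 0, so q_C = 263/6.
Then q_W = (263 - 3·(263/6))/6 = 263/12.
Price P = 330 - 3·(263/4) = 531/4.
Willow's profit: (531/4 - 67)·(263/12) = 1441.0208.

1441.02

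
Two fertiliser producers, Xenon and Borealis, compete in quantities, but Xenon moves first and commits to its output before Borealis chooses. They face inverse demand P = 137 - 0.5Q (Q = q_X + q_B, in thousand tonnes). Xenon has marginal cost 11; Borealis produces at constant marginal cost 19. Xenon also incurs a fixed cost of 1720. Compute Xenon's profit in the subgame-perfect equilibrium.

Solve by backward induction. Given q_X, the follower Borealis maximises π_B = (137 - (1/2)q_X - (1/2)q_B)q_B - 19q_B.
Follower FOC: 118 - (1/2)q_X - q_B = 0, so q_B(q_X) = (118 - (1/2)q_X).
The leader anticipates this reaction. Substituting into P = 137 - 0.5Q gives P = 78 - (1/4)q_X, so π_X = (78 - (1/4)q_X)q_X - 11q_X.
Maximising: ∂π_X/∂q_X = 67 - (1/2)q_X = 0, giving q_X = 134.
Then q_B = (118 - (1/2)·134) = 51.
Price P = 137 - (1/2)·185 = 89/2.
Xenon's profit: (89/2 - 11)·134 - 1720 = 2769.

2769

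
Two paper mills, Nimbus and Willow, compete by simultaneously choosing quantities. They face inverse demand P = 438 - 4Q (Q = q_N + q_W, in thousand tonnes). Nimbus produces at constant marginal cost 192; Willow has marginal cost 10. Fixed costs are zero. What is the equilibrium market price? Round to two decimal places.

213.33

Nimbus's profit: π_N = (438 - 4Q)q_N - (192q_N). Setting ∂π_N/∂q_N = 0: 246 - 8q_N - 4(q_W) = 0.
Willow's profit: π_W = (438 - 4Q)q_W - (10q_W). Setting ∂π_W/∂q_W = 0: 428 - 8q_W - 4(q_N) = 0.
Rearranging gives the reaction functions q_N = (246 - 4q_W)/8 and q_W = (428 - 4q_N)/8.
Substituting one into the other gives q_N = 16/3 and q_W = 305/6.
Total output Q = 337/6, so price P = 438 - 4·(337/6) = 640/3.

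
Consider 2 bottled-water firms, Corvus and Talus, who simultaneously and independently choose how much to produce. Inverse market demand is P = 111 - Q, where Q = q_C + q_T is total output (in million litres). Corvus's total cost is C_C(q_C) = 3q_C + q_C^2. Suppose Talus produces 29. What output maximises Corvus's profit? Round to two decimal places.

19.75

With the rival's output fixed at 29, Corvus's profit is π_C = (111 - 29 - q_C)q_C - (3q_C + q_C²) = (82 - q_C)q_C - (3q_C + q_C²).
∂π_C/∂q_C = 79 - 4q_C = 0, so q_C = 79/4.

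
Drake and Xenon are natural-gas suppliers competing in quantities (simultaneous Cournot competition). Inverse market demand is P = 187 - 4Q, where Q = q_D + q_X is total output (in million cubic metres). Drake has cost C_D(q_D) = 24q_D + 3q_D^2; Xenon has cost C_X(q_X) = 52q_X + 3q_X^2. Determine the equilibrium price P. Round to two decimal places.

Drake's profit: π_D = (187 - 4Q)q_D - (24q_D + 3q_D²). Setting ∂π_D/∂q_D = 0: 163 - 14q_D - 4(q_X) = 0.
Xenon's first-order condition: 135 - 14q_X - 4(q_D) = 0.
Best responses: q_D = (163 - 4q_X)/14, q_X = (135 - 4q_D)/14.
Solving the pair: q_D = 871/90, q_X = 619/90.
Total output Q = 149/9, so price P = 187 - 4·(149/9) = 1087/9.

120.78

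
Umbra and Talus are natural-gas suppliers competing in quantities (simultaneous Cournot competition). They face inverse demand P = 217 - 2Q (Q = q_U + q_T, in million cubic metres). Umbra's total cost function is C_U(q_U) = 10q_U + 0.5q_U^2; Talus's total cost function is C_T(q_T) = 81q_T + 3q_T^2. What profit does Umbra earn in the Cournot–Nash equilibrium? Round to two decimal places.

3819.48

Umbra's profit: π_U = (217 - 2Q)q_U - (10q_U + (1/2)q_U²). Setting ∂π_U/∂q_U = 0: 207 - 5q_U - 2(q_T) = 0.
Talus's first-order condition: 136 - 10q_T - 2(q_U) = 0.
So q_U = (207 - 2q_T)/5 and q_T = (136 - 2q_U)/10.
Solving the pair: q_U = 899/23, q_T = 133/23.
Price P = 217 - 2·(1032/23) = 127.2609.
Umbra's profit: 127.2609·(899/23) - 10·(899/23) - (1/2)(899/23)² = 3819.4754.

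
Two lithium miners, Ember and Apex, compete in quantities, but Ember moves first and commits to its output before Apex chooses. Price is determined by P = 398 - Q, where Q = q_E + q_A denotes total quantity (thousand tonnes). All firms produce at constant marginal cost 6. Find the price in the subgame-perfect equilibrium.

The follower Apex best-responds to any q_E: π_A = (398 - Q)q_A - 6q_A.
Setting the follower's marginal profit to zero, 392 - q_E - 2q_A = 0, i.e. q_A = (392 - q_E)/2.
The leader anticipates this reaction. Substituting into P = 398 - Q gives P = 202 - (1/2)q_E, so π_E = (202 - (1/2)q_E)q_E - 6q_E.
Maximising: ∂π_E/∂q_E = 196 - q_E = 0, giving q_E = 196.
Then q_A = (392 - 196)/2 = 98.
Total output Q = 294, so price P = 398 - 294 = 104.

104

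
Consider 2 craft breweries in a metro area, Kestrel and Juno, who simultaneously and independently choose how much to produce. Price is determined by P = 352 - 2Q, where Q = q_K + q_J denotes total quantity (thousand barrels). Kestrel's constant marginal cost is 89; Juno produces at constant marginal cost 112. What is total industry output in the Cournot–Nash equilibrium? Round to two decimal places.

Kestrel's profit: π_K = (352 - 2Q)q_K - (89q_K). Setting ∂π_K/∂q_K = 0: 263 - 4q_K - 2(q_J) = 0.
Juno's first-order condition: 240 - 4q_J - 2(q_K) = 0.
Best responses: q_K = (263 - 2q_J)/4, q_J = (240 - 2q_K)/4.
Solving the pair: q_K = 143/3, q_J = 217/6.
Total output Q = 143/3 + 217/6 = 503/6.

83.83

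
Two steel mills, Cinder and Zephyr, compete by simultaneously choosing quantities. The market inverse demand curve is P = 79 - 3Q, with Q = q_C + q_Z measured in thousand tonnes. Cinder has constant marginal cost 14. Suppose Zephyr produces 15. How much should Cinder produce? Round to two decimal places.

3.33

With the rival's output fixed at 15, Cinder's profit is π_C = (79 - 3·15 - 3q_C)q_C - (14q_C) = (34 - 3q_C)q_C - (14q_C).
∂π_C/∂q_C = 20 - 6q_C = 0, so q_C = 10/3.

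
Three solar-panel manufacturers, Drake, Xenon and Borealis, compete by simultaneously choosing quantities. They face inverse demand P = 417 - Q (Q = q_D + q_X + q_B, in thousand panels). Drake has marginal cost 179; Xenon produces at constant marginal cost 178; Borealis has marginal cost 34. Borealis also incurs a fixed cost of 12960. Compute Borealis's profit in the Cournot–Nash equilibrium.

Drake's profit: π_D = (417 - Q)q_D - (179q_D). Setting ∂π_D/∂q_D = 0: 238 - 2q_D - (q_X + q_B) = 0.
Xenon's first-order condition: 239 - 2q_X - (q_D + q_B) = 0.
Borealis's profit: π_B = (417 - Q)q_B - (34q_B). Setting ∂π_B/∂q_B = 0: 383 - 2q_B - (q_D + q_X) = 0.
Adding the 3 first-order conditions: 860 − 4Q = 0, so Q = 215.
Back-substituting: q_D = (238 − 215) = 23, q_X = (239 − 215) = 24, q_B = (383 − 215) = 168.
Price P = 417 - 215 = 202.
Borealis's profit: (202 - 34)·168 - 12960 = 15264.

15264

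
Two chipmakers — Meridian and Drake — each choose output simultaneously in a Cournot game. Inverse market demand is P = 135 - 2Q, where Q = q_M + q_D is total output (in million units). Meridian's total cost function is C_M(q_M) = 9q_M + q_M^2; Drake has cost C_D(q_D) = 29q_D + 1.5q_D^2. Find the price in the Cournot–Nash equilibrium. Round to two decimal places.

Meridian's profit: π_M = (135 - 2Q)q_M - (9q_M + q_M²). Setting ∂π_M/∂q_M = 0: 126 - 6q_M - 2(q_D) = 0.
Drake's first-order condition: 106 - 7q_D - 2(q_M) = 0.
Rearranging gives the reaction functions q_M = (126 - 2q_D)/6 and q_D = (106 - 2q_M)/7.
Substituting one into the other gives q_M = 335/19 and q_D = 192/19.
Total output Q = 527/19, so price P = 135 - 2·(527/19) = 1511/19.

79.53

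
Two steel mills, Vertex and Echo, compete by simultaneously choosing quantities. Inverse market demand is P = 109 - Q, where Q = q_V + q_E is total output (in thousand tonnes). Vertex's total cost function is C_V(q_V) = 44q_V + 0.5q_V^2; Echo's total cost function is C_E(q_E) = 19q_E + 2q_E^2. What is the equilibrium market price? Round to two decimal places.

79.29

Vertex's profit: π_V = (109 - Q)q_V - (44q_V + (1/2)q_V²). Setting ∂π_V/∂q_V = 0: 65 - 3q_V - (q_E) = 0.
Echo's profit: π_E = (109 - Q)q_E - (19q_E + 2q_E²). Setting ∂π_E/∂q_E = 0: 90 - 6q_E - (q_V) = 0.
Rearranging gives the reaction functions q_V = (65 - q_E)/3 and q_E = (90 - q_V)/6.
Solving the pair: q_V = 300/17, q_E = 205/17.
Total output Q = 505/17, so price P = 109 - 505/17 = 1348/17.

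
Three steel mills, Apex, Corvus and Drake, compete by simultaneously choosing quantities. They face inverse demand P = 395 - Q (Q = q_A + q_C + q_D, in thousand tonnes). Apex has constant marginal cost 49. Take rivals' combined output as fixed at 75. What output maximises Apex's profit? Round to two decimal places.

With rivals' combined output fixed at 75, Apex's profit is π_A = (395 - 75 - q_A)q_A - (49q_A) = (320 - q_A)q_A - (49q_A).
∂π_A/∂q_A = 271 - 2q_A = 0, so q_A = 271/2.

135.50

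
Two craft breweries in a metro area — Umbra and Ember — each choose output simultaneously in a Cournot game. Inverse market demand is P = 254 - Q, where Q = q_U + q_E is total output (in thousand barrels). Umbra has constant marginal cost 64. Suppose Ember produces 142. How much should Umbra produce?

24

With the rival's output fixed at 142, Umbra's profit is π_U = (254 - 142 - q_U)q_U - (64q_U) = (112 - q_U)q_U - (64q_U).
∂π_U/∂q_U = 48 - 2q_U = 0, so q_U = 24.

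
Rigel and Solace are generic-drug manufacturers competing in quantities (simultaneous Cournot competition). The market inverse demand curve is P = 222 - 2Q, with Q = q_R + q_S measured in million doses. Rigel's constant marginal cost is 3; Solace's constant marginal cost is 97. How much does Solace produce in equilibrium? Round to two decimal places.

Rigel's profit: π_R = (222 - 2Q)q_R - (3q_R). Setting ∂π_R/∂q_R = 0: 219 - 4q_R - 2(q_S) = 0.
Solace's profit: π_S = (222 - 2Q)q_S - (97q_S). Setting ∂π_S/∂q_S = 0: 125 - 4q_S - 2(q_R) = 0.
So q_R = (219 - 2q_S)/4 and q_S = (125 - 2q_R)/4.
Solving the pair: q_R = 313/6, q_S = 31/6.

5.17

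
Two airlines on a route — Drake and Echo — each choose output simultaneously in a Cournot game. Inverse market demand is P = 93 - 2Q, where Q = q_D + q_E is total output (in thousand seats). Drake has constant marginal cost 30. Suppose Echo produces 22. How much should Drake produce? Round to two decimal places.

4.75

With the rival's output fixed at 22, Drake's profit is π_D = (93 - 2·22 - 2q_D)q_D - (30q_D) = (49 - 2q_D)q_D - (30q_D).
∂π_D/∂q_D = 19 - 4q_D = 0, so q_D = 19/4.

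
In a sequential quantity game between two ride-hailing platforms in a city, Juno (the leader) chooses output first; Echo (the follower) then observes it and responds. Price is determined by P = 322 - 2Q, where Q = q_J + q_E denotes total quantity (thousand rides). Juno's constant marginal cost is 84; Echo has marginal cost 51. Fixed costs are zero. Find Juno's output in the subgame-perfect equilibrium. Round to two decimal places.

Solve by backward induction. Given q_J, the follower Echo maximises π_E = (322 - 2q_J - 2q_E)q_E - 51q_E.
Follower FOC: 271 - 2q_J - 4q_E = 0, so q_E(q_J) = (271 - 2q_J)/4.
The leader anticipates this reaction. Substituting into P = 322 - 2Q gives P = 373/2 - q_J, so π_J = (373/2 - q_J)q_J - 84q_J.
The leader's first-order condition 205/2 - 2q_J = 0 yields q_J = 205/4.
Then q_E = (271 - 2·(205/4))/4 = 337/8.

51.25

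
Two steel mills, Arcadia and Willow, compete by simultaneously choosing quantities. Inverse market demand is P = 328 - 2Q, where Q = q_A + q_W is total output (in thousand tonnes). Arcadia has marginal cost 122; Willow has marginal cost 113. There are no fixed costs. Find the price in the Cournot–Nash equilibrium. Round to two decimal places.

187.67

Arcadia's profit: π_A = (328 - 2Q)q_A - (122q_A). Setting ∂π_A/∂q_A = 0: 206 - 4q_A - 2(q_W) = 0.
Willow's first-order condition: 215 - 4q_W - 2(q_A) = 0.
Rearranging gives the reaction functions q_A = (206 - 2q_W)/4 and q_W = (215 - 2q_A)/4.
Solving the pair: q_A = 197/6, q_W = 112/3.
Total output Q = 421/6, so price P = 328 - 2·(421/6) = 563/3.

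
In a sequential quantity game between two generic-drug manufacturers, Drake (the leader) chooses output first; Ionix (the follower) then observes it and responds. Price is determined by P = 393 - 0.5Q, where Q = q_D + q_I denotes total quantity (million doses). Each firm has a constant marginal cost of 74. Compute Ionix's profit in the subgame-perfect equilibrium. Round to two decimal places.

12720.13

The follower Ionix best-responds to any q_D: π_I = (393 - 0.5Q)q_I - 74q_I.
∂π_I/∂q_I = 319 - (1/2)q_D - q_I = 0 gives the reaction function q_I = (319 - (1/2)q_D).
The leader anticipates this reaction. Substituting into P = 393 - 0.5Q gives P = 467/2 - (1/4)q_D, so π_D = (467/2 - (1/4)q_D)q_D - 74q_D.
The leader's first-order condition 319/2 - (1/2)q_D = 0 yields q_D = 319.
Then q_I = (319 - (1/2)·319) = 319/2.
Price P = 393 - (1/2)·(957/2) = 615/4.
Ionix's profit: (615/4 - 74)·(319/2) = 12720.1250.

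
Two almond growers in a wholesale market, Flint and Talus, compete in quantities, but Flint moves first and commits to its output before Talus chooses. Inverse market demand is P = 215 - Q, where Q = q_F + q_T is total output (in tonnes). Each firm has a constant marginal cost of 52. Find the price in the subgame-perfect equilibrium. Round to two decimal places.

92.75

The follower Talus best-responds to any q_F: π_T = (215 - Q)q_T - 52q_T.
Follower FOC: 163 - q_F - 2q_T = 0, so q_T(q_F) = (163 - q_F)/2.
Flint substitutes q_T(q_F) into its own profit: π_F = q_F(215 - q_F - (163 - q_F)/2) - 52q_F = (267/2 - (1/2)q_F)q_F - 52q_F.
The leader's first-order condition 163/2 - q_F = 0 yields q_F = 163/2.
Then q_T = (163 - 163/2)/2 = 163/4.
Total output Q = 489/4, so price P = 215 - 489/4 = 371/4.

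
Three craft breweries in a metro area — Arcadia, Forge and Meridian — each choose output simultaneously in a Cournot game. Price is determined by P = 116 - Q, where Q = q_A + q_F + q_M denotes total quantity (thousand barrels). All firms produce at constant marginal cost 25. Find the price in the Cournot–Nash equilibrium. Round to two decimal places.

47.75

Each firm earns π_i = (116 - Q)q_i - 25q_i.
Setting ∂π_i/∂q_i = 0 with rivals' quantities fixed: 91 - 2q_i - Σ_{j≠i} q_j = 0.
By symmetry each firm produces the same amount; substituting Σ_{j≠i} q_j = 2q_i yields q_i = 91/4.
Total output Q = 273/4, so price P = 116 - 273/4 = 191/4.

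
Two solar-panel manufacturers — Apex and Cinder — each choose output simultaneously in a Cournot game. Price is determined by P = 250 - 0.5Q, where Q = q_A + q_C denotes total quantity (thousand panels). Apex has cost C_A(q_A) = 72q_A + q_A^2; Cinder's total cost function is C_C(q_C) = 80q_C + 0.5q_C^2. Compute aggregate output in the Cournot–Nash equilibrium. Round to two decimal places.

Apex's profit: π_A = (250 - 0.5Q)q_A - (72q_A + q_A²). Setting ∂π_A/∂q_A = 0: 178 - 3q_A - (1/2)(q_C) = 0.
Cinder's profit: π_C = (250 - 0.5Q)q_C - (80q_C + (1/2)q_C²). Setting ∂π_C/∂q_C = 0: 170 - 2q_C - (1/2)(q_A) = 0.
Best responses: q_A = (178 - (1/2)q_C)/3, q_C = (170 - (1/2)q_A)/2.
Substituting one into the other gives q_A = 1084/23 and q_C = 1684/23.
Total output Q = 1084/23 + 1684/23 = 120.3478.

120.35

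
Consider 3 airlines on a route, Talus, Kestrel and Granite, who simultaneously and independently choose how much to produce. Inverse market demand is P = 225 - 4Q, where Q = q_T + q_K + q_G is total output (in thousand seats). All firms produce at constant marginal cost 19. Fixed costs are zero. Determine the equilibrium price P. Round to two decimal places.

A representative firm's profit is π_i = q_i(225 - 4Q) - 19q_i.
First-order condition (treating rivals' output as given): 206 - 8q_i - 4·Σ_{j≠i} q_j = 0.
By symmetry each firm produces the same amount; substituting Σ_{j≠i} q_j = 2q_i yields q_i = 206/16 = 103/8.
Total output Q = 309/8, so price P = 225 - 4·(309/8) = 141/2.

70.50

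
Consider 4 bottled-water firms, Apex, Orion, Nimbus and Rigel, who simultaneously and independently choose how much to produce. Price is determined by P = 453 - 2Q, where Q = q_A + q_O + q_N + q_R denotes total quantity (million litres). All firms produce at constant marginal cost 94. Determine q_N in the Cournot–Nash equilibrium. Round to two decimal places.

A representative firm's profit is π_i = q_i(453 - 2Q) - 94q_i.
First-order condition (treating rivals' output as given): 359 - 4q_i - 2·Σ_{j≠i} q_j = 0.
By symmetry each firm produces the same amount; substituting Σ_{j≠i} q_j = 3q_i yields q_i = 359/10.

35.90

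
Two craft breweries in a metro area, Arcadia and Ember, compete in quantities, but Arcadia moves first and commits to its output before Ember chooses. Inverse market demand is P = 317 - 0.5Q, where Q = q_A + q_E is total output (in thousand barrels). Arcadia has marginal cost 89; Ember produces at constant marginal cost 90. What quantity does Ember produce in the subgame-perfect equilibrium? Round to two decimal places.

112.50

The follower Ember best-responds to any q_A: π_E = (317 - 0.5Q)q_E - 90q_E.
∂π_E/∂q_E = 227 - (1/2)q_A - q_E = 0 gives the reaction function q_E = (227 - (1/2)q_A).
The leader anticipates this reaction. Substituting into P = 317 - 0.5Q gives P = 407/2 - (1/4)q_A, so π_A = (407/2 - (1/4)q_A)q_A - 89q_A.
Maximising: ∂π_A/∂q_A = 229/2 - (1/2)q_A = 0, giving q_A = 229.
Then q_E = (227 - (1/2)·229) = 225/2.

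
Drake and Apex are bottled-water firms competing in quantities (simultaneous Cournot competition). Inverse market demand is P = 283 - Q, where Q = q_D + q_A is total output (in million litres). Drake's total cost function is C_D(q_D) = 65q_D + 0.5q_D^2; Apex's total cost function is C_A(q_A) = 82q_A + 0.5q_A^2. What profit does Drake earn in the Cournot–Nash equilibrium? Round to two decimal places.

4809.59

Drake's profit: π_D = (283 - Q)q_D - (65q_D + (1/2)q_D²). Setting ∂π_D/∂q_D = 0: 218 - 3q_D - (q_A) = 0.
Apex's first-order condition: 201 - 3q_A - (q_D) = 0.
Best responses: q_D = (218 - q_A)/3, q_A = (201 - q_D)/3.
Substituting one into the other gives q_D = 453/8 and q_A = 385/8.
Price P = 283 - 419/4 = 713/4.
Drake's profit: (713/4)·(453/8) - 65·(453/8) - (1/2)(453/8)² = 4809.5859.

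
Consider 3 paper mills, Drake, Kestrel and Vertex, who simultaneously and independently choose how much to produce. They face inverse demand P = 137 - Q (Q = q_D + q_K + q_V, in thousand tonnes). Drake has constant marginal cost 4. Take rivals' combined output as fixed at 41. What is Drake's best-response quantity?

With rivals' combined output fixed at 41, Drake's profit is π_D = (137 - 41 - q_D)q_D - (4q_D) = (96 - q_D)q_D - (4q_D).
∂π_D/∂q_D = 92 - 2q_D = 0, so q_D = 46.

46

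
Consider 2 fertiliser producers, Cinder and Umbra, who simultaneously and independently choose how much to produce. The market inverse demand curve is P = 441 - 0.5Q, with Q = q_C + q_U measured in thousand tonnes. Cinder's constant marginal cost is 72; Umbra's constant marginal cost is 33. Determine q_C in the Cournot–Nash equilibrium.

Cinder's profit: π_C = (441 - 0.5Q)q_C - (72q_C). Setting ∂π_C/∂q_C = 0: 369 - q_C - (1/2)(q_U) = 0.
Umbra's first-order condition: 408 - q_U - (1/2)(q_C) = 0.
Best responses: q_C = (369 - (1/2)q_U), q_U = (408 - (1/2)q_C).
Solving the pair: q_C = 220, q_U = 298.

220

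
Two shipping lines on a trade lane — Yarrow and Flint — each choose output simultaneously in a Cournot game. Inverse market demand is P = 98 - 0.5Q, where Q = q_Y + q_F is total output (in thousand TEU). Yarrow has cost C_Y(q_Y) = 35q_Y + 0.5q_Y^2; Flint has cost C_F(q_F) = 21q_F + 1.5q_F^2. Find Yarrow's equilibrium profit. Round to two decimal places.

Yarrow's profit: π_Y = (98 - 0.5Q)q_Y - (35q_Y + (1/2)q_Y²). Setting ∂π_Y/∂q_Y = 0: 63 - 2q_Y - (1/2)(q_F) = 0.
Flint's profit: π_F = (98 - 0.5Q)q_F - (21q_F + (3/2)q_F²). Setting ∂π_F/∂q_F = 0: 77 - 4q_F - (1/2)(q_Y) = 0.
So q_Y = (63 - (1/2)q_F)/2 and q_F = (77 - (1/2)q_Y)/4.
Substituting one into the other gives q_Y = 854/31 and q_F = 490/31.
Price P = 98 - (1/2)·(1344/31) = 76.3226.
Yarrow's profit: 76.3226·(854/31) - 35·(854/31) - (1/2)(854/31)² = 758.9136.

758.91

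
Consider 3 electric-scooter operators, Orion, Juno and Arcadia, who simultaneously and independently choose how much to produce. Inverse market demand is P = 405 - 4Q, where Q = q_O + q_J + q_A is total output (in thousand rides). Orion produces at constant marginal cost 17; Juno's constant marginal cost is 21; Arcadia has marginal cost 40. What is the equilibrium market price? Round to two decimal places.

120.75

Orion's profit: π_O = (405 - 4Q)q_O - (17q_O). Setting ∂π_O/∂q_O = 0: 388 - 8q_O - 4(q_J + q_A) = 0.
Juno's profit: π_J = (405 - 4Q)q_J - (21q_J). Setting ∂π_J/∂q_J = 0: 384 - 8q_J - 4(q_O + q_A) = 0.
Arcadia's first-order condition: 365 - 8q_A - 4(q_O + q_J) = 0.
Summing all 3 equations gives 1137 − 16Q = 0, hence Q = 1137/16.
Back-substituting: q_O = (388 − 1137/4)/4 = 415/16, q_J = (384 − 1137/4)/4 = 399/16, q_A = (365 − 1137/4)/4 = 323/16.
Total output Q = 1137/16, so price P = 405 - 4·(1137/16) = 483/4.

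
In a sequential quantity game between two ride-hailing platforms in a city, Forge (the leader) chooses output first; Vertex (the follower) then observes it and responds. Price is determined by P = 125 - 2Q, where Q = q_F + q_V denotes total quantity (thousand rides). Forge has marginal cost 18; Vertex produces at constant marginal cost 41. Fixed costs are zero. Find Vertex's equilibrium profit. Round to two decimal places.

Solve by backward induction. Given q_F, the follower Vertex maximises π_V = (125 - 2q_F - 2q_V)q_V - 41q_V.
∂π_V/∂q_V = 84 - 2q_F - 4q_V = 0 gives the reaction function q_V = (84 - 2q_F)/4.
Forge substitutes q_V(q_F) into its own profit: π_F = q_F(125 - 2q_F - (84 - 2q_F)/2) - 18q_F = (83 - q_F)q_F - 18q_F.
Maximising: ∂π_F/∂q_F = 65 - 2q_F = 0, giving q_F = 65/2.
Then q_V = (84 - 2·(65/2))/4 = 19/4.
Price P = 125 - 2·(149/4) = 101/2.
Vertex's profit: (101/2 - 41)·(19/4) = 361/8.

45.13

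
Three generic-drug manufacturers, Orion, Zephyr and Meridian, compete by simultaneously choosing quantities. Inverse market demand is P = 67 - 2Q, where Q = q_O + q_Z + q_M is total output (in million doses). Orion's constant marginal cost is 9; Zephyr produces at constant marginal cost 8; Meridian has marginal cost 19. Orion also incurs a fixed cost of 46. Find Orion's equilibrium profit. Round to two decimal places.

Orion's profit: π_O = (67 - 2Q)q_O - (9q_O). Setting ∂π_O/∂q_O = 0: 58 - 4q_O - 2(q_Z + q_M) = 0.
Zephyr's first-order condition: 59 - 4q_Z - 2(q_O + q_M) = 0.
Meridian's first-order condition: 48 - 4q_M - 2(q_O + q_Z) = 0.
Adding the 3 conditions: 165 − 4Q − 4Q = 0, i.e. Q = 165/8.
Back-substituting: q_O = (58 − 165/4)/2 = 67/8, q_Z = (59 − 165/4)/2 = 71/8, q_M = (48 − 165/4)/2 = 27/8.
Price P = 67 - 2·(165/8) = 103/4.
Orion's profit: (103/4 - 9)·(67/8) - 46 = 94.2813.

94.28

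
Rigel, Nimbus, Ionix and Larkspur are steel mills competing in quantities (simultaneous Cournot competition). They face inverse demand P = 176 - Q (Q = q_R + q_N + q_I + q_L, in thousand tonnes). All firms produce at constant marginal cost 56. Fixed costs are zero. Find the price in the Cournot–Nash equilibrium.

80

A representative firm's profit is π_i = q_i(176 - Q) - 56q_i.
First-order condition (treating rivals' output as given): 120 - 2q_i - Σ_{j≠i} q_j = 0.
By symmetry each firm produces the same amount; substituting Σ_{j≠i} q_j = 3q_i yields q_i = 120/5 = 24.
Total output Q = 96, so price P = 176 - 96 = 80.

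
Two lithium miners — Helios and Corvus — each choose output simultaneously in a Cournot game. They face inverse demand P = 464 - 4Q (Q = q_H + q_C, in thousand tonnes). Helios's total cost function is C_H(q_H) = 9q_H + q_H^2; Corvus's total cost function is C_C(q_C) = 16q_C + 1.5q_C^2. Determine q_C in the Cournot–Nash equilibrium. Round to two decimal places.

Helios's profit: π_H = (464 - 4Q)q_H - (9q_H + q_H²). Setting ∂π_H/∂q_H = 0: 455 - 10q_H - 4(q_C) = 0.
Corvus's profit: π_C = (464 - 4Q)q_C - (16q_C + (3/2)q_C²). Setting ∂π_C/∂q_C = 0: 448 - 11q_C - 4(q_H) = 0.
Rearranging gives the reaction functions q_H = (455 - 4q_C)/10 and q_C = (448 - 4q_H)/11.
Solving the pair: q_H = 34.1809, q_C = 1330/47.

28.30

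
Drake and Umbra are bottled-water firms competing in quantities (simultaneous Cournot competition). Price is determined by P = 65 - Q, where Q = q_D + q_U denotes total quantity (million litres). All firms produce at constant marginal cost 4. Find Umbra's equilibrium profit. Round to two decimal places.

413.44

A representative firm's profit is π_i = q_i(65 - Q) - 4q_i.
First-order condition (treating rivals' output as given): 61 - 2q_i - q_j = 0.
With identical firms every q_j equals q_i, so q_j = q_i and 61 = 3q_i, giving q_i = 61/3.
Price P = 65 - 122/3 = 73/3.
Umbra's profit: (73/3 - 4)·(61/3) = 413.4444.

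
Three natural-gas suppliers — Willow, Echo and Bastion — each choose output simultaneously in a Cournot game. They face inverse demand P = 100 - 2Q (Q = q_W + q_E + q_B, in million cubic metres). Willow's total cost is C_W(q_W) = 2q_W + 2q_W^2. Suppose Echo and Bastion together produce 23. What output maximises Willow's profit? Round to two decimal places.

With rivals' combined output fixed at 23, Willow's profit is π_W = (100 - 2·23 - 2q_W)q_W - (2q_W + 2q_W²) = (54 - 2q_W)q_W - (2q_W + 2q_W²).
∂π_W/∂q_W = 52 - 8q_W = 0, so q_W = 13/2.

6.50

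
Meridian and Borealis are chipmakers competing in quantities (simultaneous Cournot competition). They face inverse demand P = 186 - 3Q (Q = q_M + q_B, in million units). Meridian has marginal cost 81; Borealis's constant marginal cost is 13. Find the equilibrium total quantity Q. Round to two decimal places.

30.89

Meridian's profit: π_M = (186 - 3Q)q_M - (81q_M). Setting ∂π_M/∂q_M = 0: 105 - 6q_M - 3(q_B) = 0.
Borealis's profit: π_B = (186 - 3Q)q_B - (13q_B). Setting ∂π_B/∂q_B = 0: 173 - 6q_B - 3(q_M) = 0.
Rearranging gives the reaction functions q_M = (105 - 3q_B)/6 and q_B = (173 - 3q_M)/6.
Substituting one into the other gives q_M = 37/9 and q_B = 241/9.
Total output Q = 37/9 + 241/9 = 278/9.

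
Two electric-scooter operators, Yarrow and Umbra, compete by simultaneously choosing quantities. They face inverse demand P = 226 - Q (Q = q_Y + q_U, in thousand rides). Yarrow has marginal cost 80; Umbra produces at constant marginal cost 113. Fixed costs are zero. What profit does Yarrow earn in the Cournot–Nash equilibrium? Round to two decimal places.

Yarrow's profit: π_Y = (226 - Q)q_Y - (80q_Y). Setting ∂π_Y/∂q_Y = 0: 146 - 2q_Y - (q_U) = 0.
Umbra's profit: π_U = (226 - Q)q_U - (113q_U). Setting ∂π_U/∂q_U = 0: 113 - 2q_U - (q_Y) = 0.
Best responses: q_Y = (146 - q_U)/2, q_U = (113 - q_Y)/2.
Substituting one into the other gives q_Y = 179/3 and q_U = 80/3.
Price P = 226 - 259/3 = 419/3.
Yarrow's profit: (419/3 - 80)·(179/3) = 3560.1111.

3560.11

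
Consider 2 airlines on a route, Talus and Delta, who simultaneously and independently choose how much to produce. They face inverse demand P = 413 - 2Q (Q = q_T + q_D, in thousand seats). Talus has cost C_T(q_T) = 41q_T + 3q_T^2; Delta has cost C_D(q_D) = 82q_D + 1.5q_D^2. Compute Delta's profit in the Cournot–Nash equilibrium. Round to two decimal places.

5290.46

Talus's profit: π_T = (413 - 2Q)q_T - (41q_T + 3q_T²). Setting ∂π_T/∂q_T = 0: 372 - 10q_T - 2(q_D) = 0.
Delta's profit: π_D = (413 - 2Q)q_D - (82q_D + (3/2)q_D²). Setting ∂π_D/∂q_D = 0: 331 - 7q_D - 2(q_T) = 0.
So q_T = (372 - 2q_D)/10 and q_D = (331 - 2q_T)/7.
Substituting one into the other gives q_T = 971/33 and q_D = 1283/33.
Price P = 413 - 2·68.3030 = 276.3939.
Delta's profit: 276.3939·(1283/33) - 82·(1283/33) - (3/2)(1283/33)² = 5290.4605.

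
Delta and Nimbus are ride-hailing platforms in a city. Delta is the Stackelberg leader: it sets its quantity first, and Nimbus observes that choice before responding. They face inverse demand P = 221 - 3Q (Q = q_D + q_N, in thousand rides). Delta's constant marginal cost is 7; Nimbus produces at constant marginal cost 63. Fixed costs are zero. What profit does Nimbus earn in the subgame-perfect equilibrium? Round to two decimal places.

44.08

Solve by backward induction. Given q_D, the follower Nimbus maximises π_N = (221 - 3q_D - 3q_N)q_N - 63q_N.
Follower FOC: 158 - 3q_D - 6q_N = 0, so q_N(q_D) = (158 - 3q_D)/6.
Delta substitutes q_N(q_D) into its own profit: π_D = q_D(221 - 3q_D - (158 - 3q_D)/2) - 7q_D = (142 - (3/2)q_D)q_D - 7q_D.
Leader FOC: 135 - 3q_D = 0, so q_D = 45.
Then q_N = (158 - 3·45)/6 = 23/6.
Price P = 221 - 3·(293/6) = 149/2.
Nimbus's profit: (149/2 - 63)·(23/6) = 529/12.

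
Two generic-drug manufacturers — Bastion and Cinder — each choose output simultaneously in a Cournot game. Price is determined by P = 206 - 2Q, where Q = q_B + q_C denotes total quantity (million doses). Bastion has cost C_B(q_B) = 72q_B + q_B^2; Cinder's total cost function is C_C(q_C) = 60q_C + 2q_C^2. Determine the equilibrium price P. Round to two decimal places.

Bastion's profit: π_B = (206 - 2Q)q_B - (72q_B + q_B²). Setting ∂π_B/∂q_B = 0: 134 - 6q_B - 2(q_C) = 0.
Cinder's profit: π_C = (206 - 2Q)q_C - (60q_C + 2q_C²). Setting ∂π_C/∂q_C = 0: 146 - 8q_C - 2(q_B) = 0.
Rearranging gives the reaction functions q_B = (134 - 2q_C)/6 and q_C = (146 - 2q_B)/8.
Substituting one into the other gives q_B = 195/11 and q_C = 152/11.
Total output Q = 347/11, so price P = 206 - 2·(347/11) = 1572/11.

142.91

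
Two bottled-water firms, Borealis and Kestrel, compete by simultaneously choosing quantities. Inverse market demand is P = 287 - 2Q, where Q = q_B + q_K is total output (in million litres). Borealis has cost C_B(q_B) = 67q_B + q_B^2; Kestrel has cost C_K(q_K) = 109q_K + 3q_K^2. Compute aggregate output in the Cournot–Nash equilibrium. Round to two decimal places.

Borealis's profit: π_B = (287 - 2Q)q_B - (67q_B + q_B²). Setting ∂π_B/∂q_B = 0: 220 - 6q_B - 2(q_K) = 0.
Kestrel's profit: π_K = (287 - 2Q)q_K - (109q_K + 3q_K²). Setting ∂π_K/∂q_K = 0: 178 - 10q_K - 2(q_B) = 0.
Rearranging gives the reaction functions q_B = (220 - 2q_K)/6 and q_K = (178 - 2q_B)/10.
Substituting one into the other gives q_B = 461/14 and q_K = 157/14.
Total output Q = 461/14 + 157/14 = 309/7.

44.14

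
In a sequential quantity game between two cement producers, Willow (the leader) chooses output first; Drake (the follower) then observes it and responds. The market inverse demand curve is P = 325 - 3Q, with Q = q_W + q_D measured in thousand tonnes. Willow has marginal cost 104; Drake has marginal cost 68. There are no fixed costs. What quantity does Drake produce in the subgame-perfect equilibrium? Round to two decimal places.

27.42

Solve by backward induction. Given q_W, the follower Drake maximises π_D = (325 - 3q_W - 3q_D)q_D - 68q_D.
Setting the follower's marginal profit to zero, 257 - 3q_W - 6q_D = 0, i.e. q_D = (257 - 3q_W)/6.
The leader anticipates this reaction. Substituting into P = 325 - 3Q gives P = 393/2 - (3/2)q_W, so π_W = (393/2 - (3/2)q_W)q_W - 104q_W.
Maximising: ∂π_W/∂q_W = 185/2 - 3q_W = 0, giving q_W = 185/6.
Then q_D = (257 - 3·(185/6))/6 = 329/12.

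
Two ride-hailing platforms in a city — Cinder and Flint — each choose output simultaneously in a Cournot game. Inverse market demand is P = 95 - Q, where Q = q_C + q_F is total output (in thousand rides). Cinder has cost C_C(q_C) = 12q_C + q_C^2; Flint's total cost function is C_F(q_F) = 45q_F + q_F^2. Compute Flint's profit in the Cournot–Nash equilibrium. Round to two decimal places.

121.68

Cinder's profit: π_C = (95 - Q)q_C - (12q_C + q_C²). Setting ∂π_C/∂q_C = 0: 83 - 4q_C - (q_F) = 0.
Flint's profit: π_F = (95 - Q)q_F - (45q_F + q_F²). Setting ∂π_F/∂q_F = 0: 50 - 4q_F - (q_C) = 0.
Rearranging gives the reaction functions q_C = (83 - q_F)/4 and q_F = (50 - q_C)/4.
Substituting one into the other gives q_C = 94/5 and q_F = 39/5.
Price P = 95 - 133/5 = 342/5.
Flint's profit: (342/5)·(39/5) - 45·(39/5) - (39/5)² = 121.6800.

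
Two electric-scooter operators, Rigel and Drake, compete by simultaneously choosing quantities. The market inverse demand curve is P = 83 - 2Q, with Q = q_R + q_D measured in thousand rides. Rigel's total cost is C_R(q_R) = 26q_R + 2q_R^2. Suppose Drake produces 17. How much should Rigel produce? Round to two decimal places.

2.88

With the rival's output fixed at 17, Rigel's profit is π_R = (83 - 2·17 - 2q_R)q_R - (26q_R + 2q_R²) = (49 - 2q_R)q_R - (26q_R + 2q_R²).
∂π_R/∂q_R = 23 - 8q_R = 0, so q_R = 23/8.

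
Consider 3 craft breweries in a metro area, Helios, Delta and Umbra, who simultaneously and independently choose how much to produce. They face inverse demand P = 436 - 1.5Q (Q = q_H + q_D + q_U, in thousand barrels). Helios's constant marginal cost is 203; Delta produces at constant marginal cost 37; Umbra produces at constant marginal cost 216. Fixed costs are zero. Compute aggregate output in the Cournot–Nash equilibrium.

142

Helios's profit: π_H = (436 - 1.5Q)q_H - (203q_H). Setting ∂π_H/∂q_H = 0: 233 - 3q_H - (3/2)(q_D + q_U) = 0.
Delta's profit: π_D = (436 - 1.5Q)q_D - (37q_D). Setting ∂π_D/∂q_D = 0: 399 - 3q_D - (3/2)(q_H + q_U) = 0.
Umbra's first-order condition: 220 - 3q_U - (3/2)(q_H + q_D) = 0.
Adding the 3 conditions: 852 − 3Q − 3Q = 0, i.e. Q = 142.
Back-substituting: q_H = (233 − 213)/(3/2) = 40/3, q_D = (399 − 213)/(3/2) = 124, q_U = (220 − 213)/(3/2) = 14/3.
Total output Q = 40/3 + 124 + 14/3 = 142.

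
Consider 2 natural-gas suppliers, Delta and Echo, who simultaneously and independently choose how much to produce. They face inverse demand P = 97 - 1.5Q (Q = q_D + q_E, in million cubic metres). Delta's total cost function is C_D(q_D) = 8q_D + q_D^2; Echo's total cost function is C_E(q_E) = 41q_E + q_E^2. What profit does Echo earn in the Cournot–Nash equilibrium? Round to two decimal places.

Delta's profit: π_D = (97 - 1.5Q)q_D - (8q_D + q_D²). Setting ∂π_D/∂q_D = 0: 89 - 5q_D - (3/2)(q_E) = 0.
Echo's profit: π_E = (97 - 1.5Q)q_E - (41q_E + q_E²). Setting ∂π_E/∂q_E = 0: 56 - 5q_E - (3/2)(q_D) = 0.
Best responses: q_D = (89 - (3/2)q_E)/5, q_E = (56 - (3/2)q_D)/5.
Substituting one into the other gives q_D = 1444/91 and q_E = 586/91.
Price P = 97 - (3/2)·(290/13) = 826/13.
Echo's profit: (826/13)·(586/91) - 41·(586/91) - (586/91)² = 103.6698.

103.67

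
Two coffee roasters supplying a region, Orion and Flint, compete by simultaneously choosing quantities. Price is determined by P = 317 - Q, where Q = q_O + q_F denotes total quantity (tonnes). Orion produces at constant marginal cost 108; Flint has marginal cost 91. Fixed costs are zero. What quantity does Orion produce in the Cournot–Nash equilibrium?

64

Orion's profit: π_O = (317 - Q)q_O - (108q_O). Setting ∂π_O/∂q_O = 0: 209 - 2q_O - (q_F) = 0.
Flint's first-order condition: 226 - 2q_F - (q_O) = 0.
So q_O = (209 - q_F)/2 and q_F = (226 - q_O)/2.
Substituting one into the other gives q_O = 64 and q_F = 81.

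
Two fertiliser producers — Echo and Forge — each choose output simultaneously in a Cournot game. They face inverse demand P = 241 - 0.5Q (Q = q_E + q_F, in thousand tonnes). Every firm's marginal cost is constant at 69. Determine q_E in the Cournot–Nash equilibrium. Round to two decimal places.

114.67

A representative firm's profit is π_i = q_i(241 - 0.5Q) - 69q_i.
First-order condition (treating rivals' output as given): 172 - q_i - (1/2)q_j = 0.
By symmetry each firm produces the same amount; substituting q_j = q_i yields q_i = 172/(3/2) = 344/3.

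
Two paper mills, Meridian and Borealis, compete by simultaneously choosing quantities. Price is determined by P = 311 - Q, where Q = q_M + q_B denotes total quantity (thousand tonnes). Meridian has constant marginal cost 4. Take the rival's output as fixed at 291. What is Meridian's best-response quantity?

With the rival's output fixed at 291, Meridian's profit is π_M = (311 - 291 - q_M)q_M - (4q_M) = (20 - q_M)q_M - (4q_M).
∂π_M/∂q_M = 16 - 2q_M = 0, so q_M = 8.

8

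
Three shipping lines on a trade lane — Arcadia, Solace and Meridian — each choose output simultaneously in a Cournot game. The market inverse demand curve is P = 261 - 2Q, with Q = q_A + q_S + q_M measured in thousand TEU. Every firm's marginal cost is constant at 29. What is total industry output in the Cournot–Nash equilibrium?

Each firm earns π_i = (261 - 2Q)q_i - 29q_i.
Setting ∂π_i/∂q_i = 0 with rivals' quantities fixed: 232 - 4q_i - 2·Σ_{j≠i} q_j = 0.
With identical firms every q_j equals q_i, so Σ_{j≠i} q_j = 2q_i and 232 = 8q_i, giving q_i = 29.
Total output Q = 29 + 29 + 29 = 87.

87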